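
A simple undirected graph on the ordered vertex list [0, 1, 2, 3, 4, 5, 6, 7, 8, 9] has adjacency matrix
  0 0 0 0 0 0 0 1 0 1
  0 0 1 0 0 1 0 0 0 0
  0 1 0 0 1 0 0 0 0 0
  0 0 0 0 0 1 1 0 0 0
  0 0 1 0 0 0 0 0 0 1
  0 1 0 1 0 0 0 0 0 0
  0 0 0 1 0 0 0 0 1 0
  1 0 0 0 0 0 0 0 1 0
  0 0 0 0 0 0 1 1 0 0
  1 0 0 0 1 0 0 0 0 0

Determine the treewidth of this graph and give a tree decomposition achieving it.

Treewidth 2.
Bags: B1 = {6, 7, 8}  B2 = {3, 6, 7}  B3 = {3, 5, 7}  B4 = {1, 5, 7}  B5 = {1, 2, 7}  B6 = {2, 4, 7}  B7 = {4, 7, 9}  B8 = {0, 7, 9}
Tree: B1–B2, B2–B3, B3–B4, B4–B5, B5–B6, B6–B7, B7–B8

Each bag holds 3 vertices, so the decomposition has width 2, which upper-bounds the treewidth. Since 7–8–6–3–5–1–2–4–9–0–7 is a cycle in G, G is not acyclic. Forests are exactly the graphs of treewidth ≤ 1, so tw(G) ≥ 2. Therefore the treewidth is 2.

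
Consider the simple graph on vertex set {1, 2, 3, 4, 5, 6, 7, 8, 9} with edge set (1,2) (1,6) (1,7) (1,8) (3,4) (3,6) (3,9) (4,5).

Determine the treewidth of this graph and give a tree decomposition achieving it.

Each bag holds 2 vertices, so the decomposition has width 1, which upper-bounds the treewidth. G has an edge, so its treewidth is at least 1. The upper and lower bounds meet at 1, so that is the treewidth.

Treewidth 1.
Bags: B1 = {3, 4}  B2 = {3, 6}  B3 = {1, 6}  B4 = {1, 8}  B5 = {3, 9}  B6 = {4, 5}  B7 = {1, 7}  B8 = {1, 2}
Tree: B1–B2, B2–B3, B3–B4, B2–B5, B1–B6, B3–B7, B3–B8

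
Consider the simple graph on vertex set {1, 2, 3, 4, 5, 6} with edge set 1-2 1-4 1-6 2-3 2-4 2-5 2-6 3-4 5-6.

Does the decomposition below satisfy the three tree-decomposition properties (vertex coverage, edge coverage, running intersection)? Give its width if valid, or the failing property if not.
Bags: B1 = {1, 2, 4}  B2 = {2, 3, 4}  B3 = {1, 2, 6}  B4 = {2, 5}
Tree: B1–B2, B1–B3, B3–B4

A tree decomposition must satisfy three properties: every vertex lies in some bag; for every edge, both endpoints lie together in some bag; and for every vertex, the bags containing it form a connected subtree. Here edge (6,5) lies in no bag, so the decomposition is invalid.

No — edge (6,5) lies in no bag.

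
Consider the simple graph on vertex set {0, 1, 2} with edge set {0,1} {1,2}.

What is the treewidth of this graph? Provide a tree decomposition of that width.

Treewidth 1.
One such decomposition:
Bags: B1 = {1, 2}  B2 = {0, 1}
Tree: B1–B2

The largest bag has 2 vertices, giving width 1; this decomposition certifies tw(G) ≤ 1. Any graph with an edge has treewidth ≥ 1, and G has the edge 2–1. Combining the bounds, tw(G) = 1.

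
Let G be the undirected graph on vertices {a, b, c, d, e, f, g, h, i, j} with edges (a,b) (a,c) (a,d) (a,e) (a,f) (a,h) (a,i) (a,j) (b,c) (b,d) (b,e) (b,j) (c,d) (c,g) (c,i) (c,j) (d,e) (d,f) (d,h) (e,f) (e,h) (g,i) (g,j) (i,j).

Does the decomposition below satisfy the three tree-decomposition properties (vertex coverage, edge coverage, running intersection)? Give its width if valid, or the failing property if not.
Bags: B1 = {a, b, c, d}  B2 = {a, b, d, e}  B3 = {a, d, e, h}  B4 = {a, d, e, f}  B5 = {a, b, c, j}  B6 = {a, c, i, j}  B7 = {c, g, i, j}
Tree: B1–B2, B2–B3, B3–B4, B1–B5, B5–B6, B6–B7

Yes; width 3.

Every vertex of G appears in some bag (union = {a, b, c, d, e, f, g, h, i, j}); every edge is covered by a bag; and for each vertex v the set of bags containing v is connected in the bag tree. The decomposition is therefore valid. The largest bag has 4 vertices, so the width is 3.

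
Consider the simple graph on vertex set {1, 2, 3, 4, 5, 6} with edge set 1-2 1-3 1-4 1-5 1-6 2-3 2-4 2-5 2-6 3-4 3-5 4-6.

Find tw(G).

3

A width-3 tree decomposition is:
Bags: B1 = {1, 2, 3, 5}  B2 = {1, 2, 3, 4}  B3 = {1, 2, 4, 6}
Tree: B1–B2, B2–B3
Every bag has size at most 4, so the width is 4 − 1 = 3 and tw(G) ≤ 3. Conversely, {1, 2, 3, 4} is a clique of size 4, and the vertices of any clique must share a bag in every tree decomposition; so some bag has ≥ 4 vertices and tw(G) ≥ 3. Therefore the treewidth is 3.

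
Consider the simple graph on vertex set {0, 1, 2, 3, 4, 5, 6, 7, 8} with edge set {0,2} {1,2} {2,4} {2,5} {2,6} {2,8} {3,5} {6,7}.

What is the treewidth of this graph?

A width-1 tree decomposition is:
Bags: B1 = {2, 6}  B2 = {2, 5}  B3 = {0, 2}  B4 = {1, 2}  B5 = {6, 7}  B6 = {2, 8}  B7 = {2, 4}  B8 = {3, 5}
Tree: B1–B2, B2–B3, B1–B4, B1–B5, B1–B6, B6–B7, B2–B8
The largest bag has 2 vertices, giving width 1; this decomposition certifies tw(G) ≤ 1. Any graph with an edge has treewidth ≥ 1, and G has the edge 6–2. Hence tw(G) = 1 exactly.

1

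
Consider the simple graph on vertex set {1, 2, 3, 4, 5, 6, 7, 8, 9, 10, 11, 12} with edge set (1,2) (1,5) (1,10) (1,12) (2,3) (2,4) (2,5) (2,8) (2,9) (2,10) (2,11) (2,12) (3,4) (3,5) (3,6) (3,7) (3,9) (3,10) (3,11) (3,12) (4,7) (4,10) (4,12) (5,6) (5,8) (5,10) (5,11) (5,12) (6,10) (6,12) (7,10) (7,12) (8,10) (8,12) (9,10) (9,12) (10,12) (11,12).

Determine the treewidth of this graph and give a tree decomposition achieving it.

Treewidth 4.
Bags: B1 = {2, 3, 5, 10, 12}  B2 = {2, 5, 8, 10, 12}  B3 = {2, 3, 5, 11, 12}  B4 = {2, 3, 9, 10, 12}  B5 = {3, 5, 6, 10, 12}  B6 = {2, 3, 4, 10, 12}  B7 = {1, 2, 5, 10, 12}  B8 = {3, 4, 7, 10, 12}
Tree: B1–B2, B1–B3, B1–B4, B1–B5, B1–B6, B2–B7, B6–B8

The largest bag has 5 vertices, giving width 4; this decomposition certifies tw(G) ≤ 4. Conversely, {2, 5, 8, 10, 12} is a clique of size 5, and the vertices of any clique must share a bag in every tree decomposition; so some bag has ≥ 5 vertices and tw(G) ≥ 4. Combining the bounds, tw(G) = 4.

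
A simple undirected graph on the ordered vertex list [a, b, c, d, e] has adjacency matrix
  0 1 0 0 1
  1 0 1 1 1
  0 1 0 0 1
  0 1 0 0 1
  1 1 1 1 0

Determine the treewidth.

2

A width-2 tree decomposition is:
Bags: B1 = {a, b, e}  B2 = {b, c, e}  B3 = {b, d, e}
Tree: B1–B2, B1–B3
The largest bag has 3 vertices, giving width 2; this decomposition certifies tw(G) ≤ 2. On the other hand G contains the 3-clique {b, d, e}. A clique must lie in a single bag of any decomposition, so no decomposition can have width below 2. Combining the bounds, tw(G) = 2.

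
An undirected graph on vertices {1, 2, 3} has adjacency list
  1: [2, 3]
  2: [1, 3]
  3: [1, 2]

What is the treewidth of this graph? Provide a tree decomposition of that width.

Treewidth 2.
One such decomposition:
Bags: B1 = {1, 2, 3}
Tree: (single bag)

A single bag containing all 3 vertices is trivially a valid decomposition of width 2. For the lower bound, the 3 vertices {1, 2, 3} are pairwise adjacent, and any tree decomposition puts a clique entirely inside one bag — forcing width ≥ 2. Combining the bounds, tw(G) = 2.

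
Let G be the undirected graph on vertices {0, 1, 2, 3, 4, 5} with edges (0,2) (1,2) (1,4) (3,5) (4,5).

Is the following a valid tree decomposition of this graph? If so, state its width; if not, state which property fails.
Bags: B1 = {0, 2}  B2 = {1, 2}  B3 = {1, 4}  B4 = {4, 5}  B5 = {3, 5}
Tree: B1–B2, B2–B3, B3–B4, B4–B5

Yes; width 1.

Every vertex of G appears in some bag (union = {0, 1, 2, 3, 4, 5}); every edge is covered by a bag; and for each vertex v the set of bags containing v is connected in the bag tree. The decomposition is therefore valid. The largest bag has 2 vertices, so the width is 1.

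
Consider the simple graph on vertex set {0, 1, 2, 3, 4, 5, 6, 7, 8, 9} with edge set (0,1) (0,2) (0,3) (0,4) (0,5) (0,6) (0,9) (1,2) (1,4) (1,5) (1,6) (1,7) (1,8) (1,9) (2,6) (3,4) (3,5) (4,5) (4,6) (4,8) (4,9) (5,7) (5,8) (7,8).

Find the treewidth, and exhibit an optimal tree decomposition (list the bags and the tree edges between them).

Treewidth 3.
One such decomposition:
Bags: B1 = {0, 1, 4, 5}  B2 = {0, 3, 4, 5}  B3 = {0, 1, 4, 6}  B4 = {0, 1, 4, 9}  B5 = {0, 1, 2, 6}  B6 = {1, 4, 5, 8}  B7 = {1, 5, 7, 8}
Tree: B1–B2, B1–B3, B3–B4, B3–B5, B1–B6, B6–B7

Each bag holds 4 vertices, so the decomposition has width 3, which upper-bounds the treewidth. On the other hand G contains the 4-clique {0, 1, 2, 6}. A clique must lie in a single bag of any decomposition, so no decomposition can have width below 3. Hence tw(G) = 3 exactly.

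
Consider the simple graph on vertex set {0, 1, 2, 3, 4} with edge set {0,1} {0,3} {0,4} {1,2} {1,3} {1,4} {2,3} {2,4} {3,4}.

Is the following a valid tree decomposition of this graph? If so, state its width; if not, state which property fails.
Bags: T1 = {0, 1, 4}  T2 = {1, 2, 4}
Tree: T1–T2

No — vertex 3 appears in no bag.

A tree decomposition must satisfy three properties: every vertex lies in some bag; for every edge, both endpoints lie together in some bag; and for every vertex, the bags containing it form a connected subtree. Here vertex 3 appears in no bag, so the decomposition is invalid.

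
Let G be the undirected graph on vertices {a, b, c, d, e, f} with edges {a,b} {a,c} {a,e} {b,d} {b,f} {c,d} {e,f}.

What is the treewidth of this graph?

A width-2 tree decomposition is:
Bags: B1 = {b, e, f}  B2 = {a, b, e}  B3 = {a, b, d}  B4 = {a, c, d}
Tree: B1–B2, B2–B3, B3–B4
The largest bag has 3 vertices, giving width 2; this decomposition certifies tw(G) ≤ 2. For the lower bound, G contains the cycle f–e–a–b–f, so G is not a forest; only forests have treewidth ≤ 1, hence tw(G) ≥ 2. Therefore the treewidth is 2.

2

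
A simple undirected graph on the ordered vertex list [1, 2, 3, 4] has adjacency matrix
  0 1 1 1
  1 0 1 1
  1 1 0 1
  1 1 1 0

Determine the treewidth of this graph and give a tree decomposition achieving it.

Treewidth 3.
One optimal decomposition is:
Bags: B1 = {1, 2, 3, 4}
Tree: (single bag)

With just one bag of size 4, the width is 4 − 1 = 3, so tw(G) ≤ 3. For the lower bound, the 4 vertices {1, 2, 3, 4} are pairwise adjacent, and any tree decomposition puts a clique entirely inside one bag — forcing width ≥ 3. Hence tw(G) = 3 exactly.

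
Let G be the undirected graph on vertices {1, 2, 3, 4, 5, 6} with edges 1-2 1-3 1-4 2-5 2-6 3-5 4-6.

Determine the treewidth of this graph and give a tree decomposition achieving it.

Treewidth 2.
Bags: B1 = {2, 4, 6}  B2 = {1, 2, 4}  B3 = {1, 2, 5}  B4 = {1, 3, 5}
Tree: B1–B2, B2–B3, B3–B4

Every bag has size at most 3, so the width is 3 − 1 = 2 and tw(G) ≤ 2. Since 6–4–1–2–6 is a cycle in G, G is not acyclic. Forests are exactly the graphs of treewidth ≤ 1, so tw(G) ≥ 2. Therefore the treewidth is 2.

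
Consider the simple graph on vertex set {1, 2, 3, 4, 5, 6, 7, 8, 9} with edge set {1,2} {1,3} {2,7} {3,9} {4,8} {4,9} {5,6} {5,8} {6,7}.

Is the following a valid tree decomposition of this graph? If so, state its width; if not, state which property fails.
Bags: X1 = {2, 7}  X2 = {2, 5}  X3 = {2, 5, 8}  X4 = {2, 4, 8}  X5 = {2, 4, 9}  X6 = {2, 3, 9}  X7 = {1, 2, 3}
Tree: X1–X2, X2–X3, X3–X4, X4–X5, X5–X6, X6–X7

A tree decomposition must satisfy three properties: every vertex lies in some bag; for every edge, both endpoints lie together in some bag; and for every vertex, the bags containing it form a connected subtree. Here vertex 6 appears in no bag, so the decomposition is invalid.

No — vertex 6 appears in no bag.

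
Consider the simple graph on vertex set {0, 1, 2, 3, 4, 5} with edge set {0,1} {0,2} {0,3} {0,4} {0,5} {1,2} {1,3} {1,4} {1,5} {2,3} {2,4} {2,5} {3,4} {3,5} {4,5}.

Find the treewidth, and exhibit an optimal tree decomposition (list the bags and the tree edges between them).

A single bag containing all 6 vertices is trivially a valid decomposition of width 5. For the lower bound, the 6 vertices {0, 1, 2, 3, 4, 5} are pairwise adjacent, and any tree decomposition puts a clique entirely inside one bag — forcing width ≥ 5. Therefore the treewidth is 5.

Treewidth 5.
One such decomposition:
Bags: B1 = {0, 1, 2, 3, 4, 5}
Tree: (single bag)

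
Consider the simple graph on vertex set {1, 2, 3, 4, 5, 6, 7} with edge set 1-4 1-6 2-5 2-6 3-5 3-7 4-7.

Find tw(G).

A width-2 tree decomposition is:
Bags: B1 = {3, 5, 7}  B2 = {4, 5, 7}  B3 = {1, 4, 5}  B4 = {1, 5, 6}  B5 = {2, 5, 6}
Tree: B1–B2, B2–B3, B3–B4, B4–B5
Each bag holds 3 vertices, so the decomposition has width 2, which upper-bounds the treewidth. Since 5–3–7–4–1–6–2–5 is a cycle in G, G is not acyclic. Forests are exactly the graphs of treewidth ≤ 1, so tw(G) ≥ 2. Hence tw(G) = 2 exactly.

2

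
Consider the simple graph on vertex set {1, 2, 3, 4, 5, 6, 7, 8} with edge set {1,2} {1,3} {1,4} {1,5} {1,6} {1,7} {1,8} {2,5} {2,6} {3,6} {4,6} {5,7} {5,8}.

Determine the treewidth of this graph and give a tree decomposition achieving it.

Treewidth 2.
One such decomposition:
Bags: B1 = {1, 2, 6}  B2 = {1, 3, 6}  B3 = {1, 2, 5}  B4 = {1, 4, 6}  B5 = {1, 5, 8}  B6 = {1, 5, 7}
Tree: B1–B2, B1–B3, B1–B4, B3–B5, B3–B6

Every bag has size at most 3, so the width is 3 − 1 = 2 and tw(G) ≤ 2. For the lower bound, the 3 vertices {1, 3, 6} are pairwise adjacent, and any tree decomposition puts a clique entirely inside one bag — forcing width ≥ 2. Hence tw(G) = 2 exactly.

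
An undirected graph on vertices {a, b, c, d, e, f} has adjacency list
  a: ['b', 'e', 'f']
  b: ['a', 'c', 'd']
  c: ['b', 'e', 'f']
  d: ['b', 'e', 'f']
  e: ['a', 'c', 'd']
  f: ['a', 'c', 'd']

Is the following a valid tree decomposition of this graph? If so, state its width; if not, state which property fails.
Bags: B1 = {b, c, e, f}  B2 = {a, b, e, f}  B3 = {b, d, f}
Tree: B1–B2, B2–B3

A tree decomposition must satisfy three properties: every vertex lies in some bag; for every edge, both endpoints lie together in some bag; and for every vertex, the bags containing it form a connected subtree. Here edge (e,d) lies in no bag, so the decomposition is invalid.

No — edge (e,d) lies in no bag.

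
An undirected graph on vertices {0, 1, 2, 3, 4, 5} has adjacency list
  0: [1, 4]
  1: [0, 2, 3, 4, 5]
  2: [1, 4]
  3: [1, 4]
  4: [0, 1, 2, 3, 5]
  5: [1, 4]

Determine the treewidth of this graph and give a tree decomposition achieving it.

Treewidth 2.
Bags: B1 = {1, 4, 5}  B2 = {1, 3, 4}  B3 = {0, 1, 4}  B4 = {1, 2, 4}
Tree: B1–B2, B1–B3, B3–B4

Each bag holds 3 vertices, so the decomposition has width 2, which upper-bounds the treewidth. On the other hand G contains the 3-clique {0, 1, 4}. A clique must lie in a single bag of any decomposition, so no decomposition can have width below 2. Combining the bounds, tw(G) = 2.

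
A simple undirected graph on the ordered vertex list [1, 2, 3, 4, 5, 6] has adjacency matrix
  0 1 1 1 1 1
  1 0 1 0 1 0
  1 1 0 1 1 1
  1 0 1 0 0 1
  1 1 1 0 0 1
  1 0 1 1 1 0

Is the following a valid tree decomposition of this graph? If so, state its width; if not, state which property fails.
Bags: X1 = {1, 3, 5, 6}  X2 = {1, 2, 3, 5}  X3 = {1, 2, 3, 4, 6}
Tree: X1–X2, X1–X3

No — bags containing vertex 2 are not connected in the tree.

A tree decomposition must satisfy three properties: every vertex lies in some bag; for every edge, both endpoints lie together in some bag; and for every vertex, the bags containing it form a connected subtree. Here bags containing vertex 2 are not connected in the tree, so the decomposition is invalid.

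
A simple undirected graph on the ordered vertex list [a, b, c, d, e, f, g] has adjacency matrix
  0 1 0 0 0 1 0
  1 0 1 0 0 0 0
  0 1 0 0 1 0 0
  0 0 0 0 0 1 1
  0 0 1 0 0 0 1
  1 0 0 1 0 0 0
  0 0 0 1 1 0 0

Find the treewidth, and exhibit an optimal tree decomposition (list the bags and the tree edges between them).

Treewidth 2.
One such decomposition:
Bags: B1 = {a, b, f}  B2 = {b, c, f}  B3 = {c, e, f}  B4 = {e, f, g}  B5 = {d, f, g}
Tree: B1–B2, B2–B3, B3–B4, B4–B5

Each bag holds 3 vertices, so the decomposition has width 2, which upper-bounds the treewidth. For the lower bound, G contains the cycle f–a–b–c–e–g–d–f, so G is not a forest; only forests have treewidth ≤ 1, hence tw(G) ≥ 2. The upper and lower bounds meet at 2, so that is the treewidth.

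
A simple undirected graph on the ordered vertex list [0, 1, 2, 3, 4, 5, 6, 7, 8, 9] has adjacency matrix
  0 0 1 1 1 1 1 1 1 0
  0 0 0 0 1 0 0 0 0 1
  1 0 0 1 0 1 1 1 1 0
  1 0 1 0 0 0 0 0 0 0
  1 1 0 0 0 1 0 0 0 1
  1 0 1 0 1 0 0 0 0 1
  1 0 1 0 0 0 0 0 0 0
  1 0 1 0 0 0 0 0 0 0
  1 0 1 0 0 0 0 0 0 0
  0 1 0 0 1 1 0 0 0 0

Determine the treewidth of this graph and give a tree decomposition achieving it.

Each bag holds 3 vertices, so the decomposition has width 2, which upper-bounds the treewidth. On the other hand G contains the 3-clique {0, 2, 3}. A clique must lie in a single bag of any decomposition, so no decomposition can have width below 2. Therefore the treewidth is 2.

Treewidth 2.
One optimal decomposition is:
Bags: B1 = {4, 5, 9}  B2 = {0, 4, 5}  B3 = {0, 2, 5}  B4 = {0, 2, 3}  B5 = {0, 2, 7}  B6 = {0, 2, 8}  B7 = {0, 2, 6}  B8 = {1, 4, 9}
Tree: B1–B2, B2–B3, B3–B4, B3–B5, B4–B6, B4–B7, B1–B8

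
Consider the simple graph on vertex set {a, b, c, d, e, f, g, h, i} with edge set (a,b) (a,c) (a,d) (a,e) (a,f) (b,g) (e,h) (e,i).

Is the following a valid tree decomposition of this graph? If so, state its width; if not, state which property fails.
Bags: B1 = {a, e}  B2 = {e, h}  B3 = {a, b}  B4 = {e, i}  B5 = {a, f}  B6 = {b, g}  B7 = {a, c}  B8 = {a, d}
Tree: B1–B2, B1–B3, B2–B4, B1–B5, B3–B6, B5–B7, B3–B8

Every vertex of G appears in some bag (union = {a, b, c, d, e, f, g, h, i}); every edge is covered by a bag; and for each vertex v the set of bags containing v is connected in the bag tree. The decomposition is therefore valid. The largest bag has 2 vertices, so the width is 1.

Yes; width 1.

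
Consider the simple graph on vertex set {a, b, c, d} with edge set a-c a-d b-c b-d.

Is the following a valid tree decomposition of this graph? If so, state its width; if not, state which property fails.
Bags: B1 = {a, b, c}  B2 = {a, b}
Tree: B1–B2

No — vertex d appears in no bag.

A tree decomposition must satisfy three properties: every vertex lies in some bag; for every edge, both endpoints lie together in some bag; and for every vertex, the bags containing it form a connected subtree. Here vertex d appears in no bag, so the decomposition is invalid.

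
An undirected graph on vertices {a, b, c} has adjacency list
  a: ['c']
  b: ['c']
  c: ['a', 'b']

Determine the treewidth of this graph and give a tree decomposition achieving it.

Treewidth 1.
Bags: B1 = {a, c}  B2 = {b, c}
Tree: B1–B2

The largest bag has 2 vertices, giving width 1; this decomposition certifies tw(G) ≤ 1. Since G has at least one edge (e.g. a–c), it is not an edgeless graph, so tw(G) ≥ 1. Hence tw(G) = 1 exactly.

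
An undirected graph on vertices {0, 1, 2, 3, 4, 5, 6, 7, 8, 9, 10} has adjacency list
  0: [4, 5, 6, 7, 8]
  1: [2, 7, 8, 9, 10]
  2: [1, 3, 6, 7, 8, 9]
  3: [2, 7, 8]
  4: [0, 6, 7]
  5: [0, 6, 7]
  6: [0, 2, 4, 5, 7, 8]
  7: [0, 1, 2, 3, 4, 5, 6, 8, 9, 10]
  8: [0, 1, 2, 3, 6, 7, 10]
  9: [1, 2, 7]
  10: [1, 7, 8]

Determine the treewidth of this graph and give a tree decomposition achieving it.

Treewidth 3.
One such decomposition:
Bags: B1 = {2, 6, 7, 8}  B2 = {1, 2, 7, 8}  B3 = {0, 6, 7, 8}  B4 = {1, 7, 8, 10}  B5 = {0, 4, 6, 7}  B6 = {0, 5, 6, 7}  B7 = {1, 2, 7, 9}  B8 = {2, 3, 7, 8}
Tree: B1–B2, B1–B3, B2–B4, B3–B5, B3–B6, B2–B7, B2–B8

The largest bag has 4 vertices, giving width 3; this decomposition certifies tw(G) ≤ 3. On the other hand G contains the 4-clique {0, 6, 7, 8}. A clique must lie in a single bag of any decomposition, so no decomposition can have width below 3. The upper and lower bounds meet at 3, so that is the treewidth.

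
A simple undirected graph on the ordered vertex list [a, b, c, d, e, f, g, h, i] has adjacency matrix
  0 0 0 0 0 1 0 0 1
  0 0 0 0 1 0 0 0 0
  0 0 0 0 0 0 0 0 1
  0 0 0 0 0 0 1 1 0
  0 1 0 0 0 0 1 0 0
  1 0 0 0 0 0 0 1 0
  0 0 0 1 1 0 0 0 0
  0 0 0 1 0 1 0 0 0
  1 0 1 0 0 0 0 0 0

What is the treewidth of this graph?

A width-1 tree decomposition is:
Bags: B1 = {b, e}  B2 = {e, g}  B3 = {d, g}  B4 = {d, h}  B5 = {f, h}  B6 = {a, f}  B7 = {a, i}  B8 = {c, i}
Tree: B1–B2, B2–B3, B3–B4, B4–B5, B5–B6, B6–B7, B7–B8
Each bag holds 2 vertices, so the decomposition has width 1, which upper-bounds the treewidth. G has an edge, so its treewidth is at least 1. The upper and lower bounds meet at 1, so that is the treewidth.

1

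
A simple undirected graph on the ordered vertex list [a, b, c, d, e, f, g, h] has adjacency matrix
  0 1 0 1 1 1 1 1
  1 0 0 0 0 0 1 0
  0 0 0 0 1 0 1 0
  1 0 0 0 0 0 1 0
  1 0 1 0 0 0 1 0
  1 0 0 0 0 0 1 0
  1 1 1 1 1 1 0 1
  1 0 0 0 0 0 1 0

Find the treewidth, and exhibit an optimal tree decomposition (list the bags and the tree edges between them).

Treewidth 2.
Bags: B1 = {a, g, h}  B2 = {a, e, g}  B3 = {c, e, g}  B4 = {a, d, g}  B5 = {a, f, g}  B6 = {a, b, g}
Tree: B1–B2, B2–B3, B1–B4, B4–B5, B2–B6

Each bag holds 3 vertices, so the decomposition has width 2, which upper-bounds the treewidth. For the lower bound, the 3 vertices {c, e, g} are pairwise adjacent, and any tree decomposition puts a clique entirely inside one bag — forcing width ≥ 2. Therefore the treewidth is 2.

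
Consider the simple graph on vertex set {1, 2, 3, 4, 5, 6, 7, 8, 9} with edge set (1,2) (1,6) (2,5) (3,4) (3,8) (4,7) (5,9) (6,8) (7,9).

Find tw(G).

2

A width-2 tree decomposition is:
Bags: B1 = {1, 2, 6}  B2 = {2, 5, 6}  B3 = {5, 6, 9}  B4 = {6, 7, 9}  B5 = {4, 6, 7}  B6 = {3, 4, 6}  B7 = {3, 6, 8}
Tree: B1–B2, B2–B3, B3–B4, B4–B5, B5–B6, B6–B7
Every bag has size at most 3, so the width is 3 − 1 = 2 and tw(G) ≤ 2. For the lower bound, G contains the cycle 6–1–2–5–9–7–4–3–8–6, so G is not a forest; only forests have treewidth ≤ 1, hence tw(G) ≥ 2. Combining the bounds, tw(G) = 2.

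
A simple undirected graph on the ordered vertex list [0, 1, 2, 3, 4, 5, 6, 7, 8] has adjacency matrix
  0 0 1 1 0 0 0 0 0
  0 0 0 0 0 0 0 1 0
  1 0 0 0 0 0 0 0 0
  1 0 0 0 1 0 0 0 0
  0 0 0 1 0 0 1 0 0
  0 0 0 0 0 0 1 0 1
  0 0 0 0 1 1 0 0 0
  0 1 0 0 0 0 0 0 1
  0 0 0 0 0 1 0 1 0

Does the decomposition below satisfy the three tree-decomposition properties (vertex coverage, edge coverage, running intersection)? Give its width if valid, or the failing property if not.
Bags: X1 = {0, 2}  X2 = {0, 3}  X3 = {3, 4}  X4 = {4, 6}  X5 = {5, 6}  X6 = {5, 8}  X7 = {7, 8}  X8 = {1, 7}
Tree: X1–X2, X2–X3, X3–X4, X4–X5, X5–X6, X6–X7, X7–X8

Every vertex of G appears in some bag (union = {0, 1, 2, 3, 4, 5, 6, 7, 8}); every edge is covered by a bag; and for each vertex v the set of bags containing v is connected in the bag tree. The decomposition is therefore valid. The largest bag has 2 vertices, so the width is 1.

Yes; width 1.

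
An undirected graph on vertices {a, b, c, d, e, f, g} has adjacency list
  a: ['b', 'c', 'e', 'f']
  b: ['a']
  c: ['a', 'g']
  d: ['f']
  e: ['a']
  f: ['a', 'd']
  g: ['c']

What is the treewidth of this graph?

A width-1 tree decomposition is:
Bags: B1 = {a, c}  B2 = {a, e}  B3 = {a, f}  B4 = {d, f}  B5 = {a, b}  B6 = {c, g}
Tree: B1–B2, B2–B3, B3–B4, B1–B5, B1–B6
Every bag has size at most 2, so the width is 2 − 1 = 1 and tw(G) ≤ 1. Any graph with an edge has treewidth ≥ 1, and G has the edge a–c. Hence tw(G) = 1 exactly.

1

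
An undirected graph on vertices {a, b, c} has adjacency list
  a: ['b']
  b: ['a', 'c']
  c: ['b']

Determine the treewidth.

A width-1 tree decomposition is:
Bags: B1 = {b, c}  B2 = {a, b}
Tree: B1–B2
Each bag holds 2 vertices, so the decomposition has width 1, which upper-bounds the treewidth. G has an edge, so its treewidth is at least 1. Combining the bounds, tw(G) = 1.

1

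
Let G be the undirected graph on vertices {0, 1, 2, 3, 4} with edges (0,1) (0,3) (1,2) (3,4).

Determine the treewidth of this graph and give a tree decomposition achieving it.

Every bag has size at most 2, so the width is 2 − 1 = 1 and tw(G) ≤ 1. Any graph with an edge has treewidth ≥ 1, and G has the edge 0–3. Combining the bounds, tw(G) = 1.

Treewidth 1.
One optimal decomposition is:
Bags: B1 = {0, 3}  B2 = {0, 1}  B3 = {1, 2}  B4 = {3, 4}
Tree: B1–B2, B2–B3, B1–B4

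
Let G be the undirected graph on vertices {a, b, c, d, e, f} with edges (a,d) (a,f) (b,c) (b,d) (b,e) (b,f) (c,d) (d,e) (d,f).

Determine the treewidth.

2

A width-2 tree decomposition is:
Bags: B1 = {a, d, f}  B2 = {b, d, f}  B3 = {b, c, d}  B4 = {b, d, e}
Tree: B1–B2, B2–B3, B2–B4
The largest bag has 3 vertices, giving width 2; this decomposition certifies tw(G) ≤ 2. Conversely, {a, d, f} is a clique of size 3, and the vertices of any clique must share a bag in every tree decomposition; so some bag has ≥ 3 vertices and tw(G) ≥ 2. The upper and lower bounds meet at 2, so that is the treewidth.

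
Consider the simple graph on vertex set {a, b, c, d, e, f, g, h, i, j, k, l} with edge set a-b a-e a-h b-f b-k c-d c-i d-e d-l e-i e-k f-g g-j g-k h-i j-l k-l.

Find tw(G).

A width-3 tree decomposition is:
Bags: B1 = {b, f, g, j}  B2 = {b, g, j, k}  B3 = {b, j, k, l}  B4 = {a, b, k, l}  B5 = {a, e, k, l}  B6 = {a, d, e, l}  B7 = {a, d, e, h}  B8 = {d, e, h, i}  B9 = {c, d, h, i}
Tree: B1–B2, B2–B3, B3–B4, B4–B5, B5–B6, B6–B7, B7–B8, B8–B9
The largest bag has 4 vertices, giving width 3; this decomposition certifies tw(G) ≤ 3. For the lower bound: the 4 vertex sets {f,g,j}, {b}, {k}, {a,d,e,l} are disjoint, each induces a connected subgraph, and every pair is joined by at least one edge of G. Contracting each set to a single vertex therefore yields K_{4} as a minor, and since treewidth is minor-monotone, tw(G) ≥ tw(K_{4}) = 3. Combining the bounds, tw(G) = 3.

3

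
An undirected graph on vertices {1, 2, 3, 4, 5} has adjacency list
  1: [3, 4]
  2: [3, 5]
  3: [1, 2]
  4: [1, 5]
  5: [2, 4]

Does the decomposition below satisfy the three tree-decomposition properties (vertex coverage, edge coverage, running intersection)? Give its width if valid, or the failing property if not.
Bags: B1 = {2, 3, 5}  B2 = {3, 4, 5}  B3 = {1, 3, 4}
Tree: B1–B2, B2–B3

Yes; width 2.

Vertex coverage: the bags together contain {1, 2, 3, 4, 5}, the full vertex set. Edge coverage: each edge of G has both endpoints in at least one bag. Running intersection: for every vertex, the bags containing it form a connected subtree. All three properties hold, so this is a valid tree decomposition of width max|bag| − 1 = 2, and hence tw(G) ≤ 2.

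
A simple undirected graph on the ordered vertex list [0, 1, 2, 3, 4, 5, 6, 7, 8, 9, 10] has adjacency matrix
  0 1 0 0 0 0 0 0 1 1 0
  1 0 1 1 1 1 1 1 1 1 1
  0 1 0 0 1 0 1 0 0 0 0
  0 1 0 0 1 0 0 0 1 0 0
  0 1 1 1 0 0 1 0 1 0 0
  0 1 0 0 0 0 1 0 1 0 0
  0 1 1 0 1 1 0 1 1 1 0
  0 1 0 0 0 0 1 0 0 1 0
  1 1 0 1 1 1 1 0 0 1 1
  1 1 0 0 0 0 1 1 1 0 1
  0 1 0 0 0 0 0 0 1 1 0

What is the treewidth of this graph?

A width-3 tree decomposition is:
Bags: B1 = {1, 8, 9, 10}  B2 = {1, 6, 8, 9}  B3 = {1, 5, 6, 8}  B4 = {1, 4, 6, 8}  B5 = {1, 3, 4, 8}  B6 = {1, 6, 7, 9}  B7 = {1, 2, 4, 6}  B8 = {0, 1, 8, 9}
Tree: B1–B2, B2–B3, B3–B4, B4–B5, B2–B6, B4–B7, B1–B8
The largest bag has 4 vertices, giving width 3; this decomposition certifies tw(G) ≤ 3. On the other hand G contains the 4-clique {0, 1, 8, 9}. A clique must lie in a single bag of any decomposition, so no decomposition can have width below 3. Hence tw(G) = 3 exactly.

3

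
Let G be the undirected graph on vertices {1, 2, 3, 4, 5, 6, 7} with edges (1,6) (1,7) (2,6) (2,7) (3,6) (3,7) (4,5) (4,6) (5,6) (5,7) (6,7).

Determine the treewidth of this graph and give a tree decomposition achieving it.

Each bag holds 3 vertices, so the decomposition has width 2, which upper-bounds the treewidth. On the other hand G contains the 3-clique {4, 5, 6}. A clique must lie in a single bag of any decomposition, so no decomposition can have width below 2. Hence tw(G) = 2 exactly.

Treewidth 2.
One optimal decomposition is:
Bags: B1 = {4, 5, 6}  B2 = {5, 6, 7}  B3 = {1, 6, 7}  B4 = {3, 6, 7}  B5 = {2, 6, 7}
Tree: B1–B2, B2–B3, B3–B4, B3–B5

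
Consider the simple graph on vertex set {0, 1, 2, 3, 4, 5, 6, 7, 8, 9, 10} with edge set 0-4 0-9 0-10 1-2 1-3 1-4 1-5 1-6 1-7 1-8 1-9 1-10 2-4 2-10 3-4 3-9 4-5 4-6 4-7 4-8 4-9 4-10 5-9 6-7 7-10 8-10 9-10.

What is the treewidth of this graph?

A width-3 tree decomposition is:
Bags: B1 = {1, 4, 9, 10}  B2 = {1, 4, 7, 10}  B3 = {1, 4, 8, 10}  B4 = {1, 4, 6, 7}  B5 = {1, 2, 4, 10}  B6 = {1, 4, 5, 9}  B7 = {0, 4, 9, 10}  B8 = {1, 3, 4, 9}
Tree: B1–B2, B2–B3, B2–B4, B1–B5, B1–B6, B1–B7, B6–B8
Every bag has size at most 4, so the width is 4 − 1 = 3 and tw(G) ≤ 3. On the other hand G contains the 4-clique {0, 4, 9, 10}. A clique must lie in a single bag of any decomposition, so no decomposition can have width below 3. The upper and lower bounds meet at 3, so that is the treewidth.

3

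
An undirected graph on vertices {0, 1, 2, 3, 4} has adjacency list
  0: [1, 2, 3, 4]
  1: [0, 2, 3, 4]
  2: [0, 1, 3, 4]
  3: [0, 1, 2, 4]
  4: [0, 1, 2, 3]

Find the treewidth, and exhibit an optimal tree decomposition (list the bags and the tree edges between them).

A single bag containing all 5 vertices is trivially a valid decomposition of width 4. Conversely, {0, 1, 2, 3, 4} is a clique of size 5, and the vertices of any clique must share a bag in every tree decomposition; so some bag has ≥ 5 vertices and tw(G) ≥ 4. Therefore the treewidth is 4.

Treewidth 4.
Bags: B1 = {0, 1, 2, 3, 4}
Tree: (single bag)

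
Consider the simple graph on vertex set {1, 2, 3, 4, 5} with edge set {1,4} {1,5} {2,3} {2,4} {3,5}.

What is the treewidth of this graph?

A width-2 tree decomposition is:
Bags: B1 = {1, 2, 4}  B2 = {1, 2, 3}  B3 = {1, 3, 5}
Tree: B1–B2, B2–B3
The largest bag has 3 vertices, giving width 2; this decomposition certifies tw(G) ≤ 2. For the lower bound, G contains the cycle 1–4–2–3–5–1, so G is not a forest; only forests have treewidth ≤ 1, hence tw(G) ≥ 2. Hence tw(G) = 2 exactly.

2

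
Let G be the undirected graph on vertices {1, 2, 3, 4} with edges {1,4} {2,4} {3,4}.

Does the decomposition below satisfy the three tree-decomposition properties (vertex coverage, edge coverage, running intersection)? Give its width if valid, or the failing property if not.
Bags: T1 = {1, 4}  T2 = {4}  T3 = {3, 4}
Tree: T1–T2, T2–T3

A tree decomposition must satisfy three properties: every vertex lies in some bag; for every edge, both endpoints lie together in some bag; and for every vertex, the bags containing it form a connected subtree. Here vertex 2 appears in no bag, so the decomposition is invalid.

No — vertex 2 appears in no bag.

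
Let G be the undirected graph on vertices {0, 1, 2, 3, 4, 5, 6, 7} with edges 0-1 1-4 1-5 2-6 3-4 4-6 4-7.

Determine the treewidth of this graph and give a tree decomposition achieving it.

Treewidth 1.
One optimal decomposition is:
Bags: B1 = {0, 1}  B2 = {1, 4}  B3 = {4, 7}  B4 = {3, 4}  B5 = {1, 5}  B6 = {4, 6}  B7 = {2, 6}
Tree: B1–B2, B2–B3, B2–B4, B2–B5, B4–B6, B6–B7

The largest bag has 2 vertices, giving width 1; this decomposition certifies tw(G) ≤ 1. G has an edge, so its treewidth is at least 1. Hence tw(G) = 1 exactly.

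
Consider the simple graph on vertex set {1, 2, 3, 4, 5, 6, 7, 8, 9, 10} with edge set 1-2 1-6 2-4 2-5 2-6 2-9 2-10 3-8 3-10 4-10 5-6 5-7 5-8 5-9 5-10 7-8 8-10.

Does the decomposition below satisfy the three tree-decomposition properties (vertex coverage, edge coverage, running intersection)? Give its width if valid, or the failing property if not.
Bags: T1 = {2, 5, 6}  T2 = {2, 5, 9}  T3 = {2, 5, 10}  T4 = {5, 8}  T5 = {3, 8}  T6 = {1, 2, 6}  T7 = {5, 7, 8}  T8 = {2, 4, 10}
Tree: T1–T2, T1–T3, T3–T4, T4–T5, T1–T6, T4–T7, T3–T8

A tree decomposition must satisfy three properties: every vertex lies in some bag; for every edge, both endpoints lie together in some bag; and for every vertex, the bags containing it form a connected subtree. Here edge (10,8) lies in no bag, so the decomposition is invalid.

No — edge (10,8) lies in no bag.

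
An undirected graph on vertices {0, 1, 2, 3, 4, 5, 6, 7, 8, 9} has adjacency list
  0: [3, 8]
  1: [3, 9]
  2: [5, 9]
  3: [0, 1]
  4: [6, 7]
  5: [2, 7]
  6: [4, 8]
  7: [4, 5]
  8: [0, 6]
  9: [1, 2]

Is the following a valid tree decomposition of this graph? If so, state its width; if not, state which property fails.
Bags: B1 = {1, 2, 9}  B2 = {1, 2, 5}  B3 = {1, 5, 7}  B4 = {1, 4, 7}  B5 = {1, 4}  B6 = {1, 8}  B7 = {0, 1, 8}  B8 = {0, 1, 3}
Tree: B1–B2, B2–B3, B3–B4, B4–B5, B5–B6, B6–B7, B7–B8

No — vertex 6 appears in no bag.

A tree decomposition must satisfy three properties: every vertex lies in some bag; for every edge, both endpoints lie together in some bag; and for every vertex, the bags containing it form a connected subtree. Here vertex 6 appears in no bag, so the decomposition is invalid.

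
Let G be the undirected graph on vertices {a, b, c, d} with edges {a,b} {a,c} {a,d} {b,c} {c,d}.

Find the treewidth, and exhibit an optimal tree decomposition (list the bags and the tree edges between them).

The largest bag has 3 vertices, giving width 2; this decomposition certifies tw(G) ≤ 2. On the other hand G contains the 3-clique {a, c, d}. A clique must lie in a single bag of any decomposition, so no decomposition can have width below 2. Hence tw(G) = 2 exactly.

Treewidth 2.
One such decomposition:
Bags: B1 = {a, c, d}  B2 = {a, b, c}
Tree: B1–B2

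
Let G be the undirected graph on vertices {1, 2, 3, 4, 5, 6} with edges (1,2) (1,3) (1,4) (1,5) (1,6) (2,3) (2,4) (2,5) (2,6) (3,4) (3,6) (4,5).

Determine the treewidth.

A width-3 tree decomposition is:
Bags: B1 = {1, 2, 3, 4}  B2 = {1, 2, 4, 5}  B3 = {1, 2, 3, 6}
Tree: B1–B2, B1–B3
Each bag holds 4 vertices, so the decomposition has width 3, which upper-bounds the treewidth. Conversely, {1, 2, 3, 4} is a clique of size 4, and the vertices of any clique must share a bag in every tree decomposition; so some bag has ≥ 4 vertices and tw(G) ≥ 3. The upper and lower bounds meet at 3, so that is the treewidth.

3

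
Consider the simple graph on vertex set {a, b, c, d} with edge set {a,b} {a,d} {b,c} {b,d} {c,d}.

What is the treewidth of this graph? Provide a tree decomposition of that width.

The largest bag has 3 vertices, giving width 2; this decomposition certifies tw(G) ≤ 2. Conversely, {b, c, d} is a clique of size 3, and the vertices of any clique must share a bag in every tree decomposition; so some bag has ≥ 3 vertices and tw(G) ≥ 2. Hence tw(G) = 2 exactly.

Treewidth 2.
One optimal decomposition is:
Bags: B1 = {a, b, d}  B2 = {b, c, d}
Tree: B1–B2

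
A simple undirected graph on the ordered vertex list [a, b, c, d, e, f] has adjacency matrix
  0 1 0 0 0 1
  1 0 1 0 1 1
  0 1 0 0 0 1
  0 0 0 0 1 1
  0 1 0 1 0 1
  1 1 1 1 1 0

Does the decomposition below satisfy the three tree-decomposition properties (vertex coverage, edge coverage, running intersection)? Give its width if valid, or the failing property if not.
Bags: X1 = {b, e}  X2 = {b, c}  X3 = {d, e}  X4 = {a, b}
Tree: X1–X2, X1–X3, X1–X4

A tree decomposition must satisfy three properties: every vertex lies in some bag; for every edge, both endpoints lie together in some bag; and for every vertex, the bags containing it form a connected subtree. Here vertex f appears in no bag, so the decomposition is invalid.

No — vertex f appears in no bag.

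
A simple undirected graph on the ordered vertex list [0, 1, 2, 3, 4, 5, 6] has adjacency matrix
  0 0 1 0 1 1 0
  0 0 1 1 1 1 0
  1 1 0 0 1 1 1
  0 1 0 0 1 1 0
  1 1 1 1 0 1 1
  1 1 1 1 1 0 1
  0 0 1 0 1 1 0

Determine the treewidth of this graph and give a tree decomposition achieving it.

Treewidth 3.
One optimal decomposition is:
Bags: B1 = {1, 2, 4, 5}  B2 = {0, 2, 4, 5}  B3 = {2, 4, 5, 6}  B4 = {1, 3, 4, 5}
Tree: B1–B2, B2–B3, B1–B4

The largest bag has 4 vertices, giving width 3; this decomposition certifies tw(G) ≤ 3. Conversely, {0, 2, 4, 5} is a clique of size 4, and the vertices of any clique must share a bag in every tree decomposition; so some bag has ≥ 4 vertices and tw(G) ≥ 3. Therefore the treewidth is 3.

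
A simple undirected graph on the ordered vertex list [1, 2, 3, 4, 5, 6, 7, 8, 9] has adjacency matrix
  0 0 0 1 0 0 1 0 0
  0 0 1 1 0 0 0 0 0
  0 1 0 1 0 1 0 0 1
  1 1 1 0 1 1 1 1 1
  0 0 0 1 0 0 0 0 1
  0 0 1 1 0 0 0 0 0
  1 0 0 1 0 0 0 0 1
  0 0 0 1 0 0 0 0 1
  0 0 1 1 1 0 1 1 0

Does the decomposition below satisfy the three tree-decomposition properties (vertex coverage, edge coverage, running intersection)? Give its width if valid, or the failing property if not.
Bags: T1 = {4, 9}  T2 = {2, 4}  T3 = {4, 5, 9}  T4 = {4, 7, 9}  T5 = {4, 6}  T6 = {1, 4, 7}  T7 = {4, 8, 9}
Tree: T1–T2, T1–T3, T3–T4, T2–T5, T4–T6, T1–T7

No — vertex 3 appears in no bag.

A tree decomposition must satisfy three properties: every vertex lies in some bag; for every edge, both endpoints lie together in some bag; and for every vertex, the bags containing it form a connected subtree. Here vertex 3 appears in no bag, so the decomposition is invalid.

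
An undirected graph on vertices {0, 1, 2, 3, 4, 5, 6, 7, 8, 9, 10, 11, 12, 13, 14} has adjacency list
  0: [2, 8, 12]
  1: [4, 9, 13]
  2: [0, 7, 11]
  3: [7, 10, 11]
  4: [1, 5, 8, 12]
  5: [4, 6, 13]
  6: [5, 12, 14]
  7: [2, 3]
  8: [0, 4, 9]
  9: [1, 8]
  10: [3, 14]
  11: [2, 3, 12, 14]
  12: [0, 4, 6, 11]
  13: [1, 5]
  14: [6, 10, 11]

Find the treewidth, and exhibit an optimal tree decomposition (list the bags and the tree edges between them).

Every bag has size at most 4, so the width is 4 − 1 = 3 and tw(G) ≤ 3. For the lower bound: the 4 vertex sets {3,7,10}, {2}, {11}, {0,6,12,14} are disjoint, each induces a connected subgraph, and every pair is joined by at least one edge of G. Contracting each set to a single vertex therefore yields K_{4} as a minor, and since treewidth is minor-monotone, tw(G) ≥ tw(K_{4}) = 3. Hence tw(G) = 3 exactly.

Treewidth 3.
One optimal decomposition is:
Bags: B1 = {2, 3, 7, 10}  B2 = {2, 3, 10, 11}  B3 = {2, 10, 11, 14}  B4 = {0, 2, 11, 14}  B5 = {0, 11, 12, 14}  B6 = {0, 6, 12, 14}  B7 = {0, 6, 8, 12}  B8 = {4, 6, 8, 12}  B9 = {4, 5, 6, 8}  B10 = {4, 5, 8, 9}  B11 = {1, 4, 5, 9}  B12 = {1, 5, 9, 13}
Tree: B1–B2, B2–B3, B3–B4, B4–B5, B5–B6, B6–B7, B7–B8, B8–B9, B9–B10, B10–B11, B11–B12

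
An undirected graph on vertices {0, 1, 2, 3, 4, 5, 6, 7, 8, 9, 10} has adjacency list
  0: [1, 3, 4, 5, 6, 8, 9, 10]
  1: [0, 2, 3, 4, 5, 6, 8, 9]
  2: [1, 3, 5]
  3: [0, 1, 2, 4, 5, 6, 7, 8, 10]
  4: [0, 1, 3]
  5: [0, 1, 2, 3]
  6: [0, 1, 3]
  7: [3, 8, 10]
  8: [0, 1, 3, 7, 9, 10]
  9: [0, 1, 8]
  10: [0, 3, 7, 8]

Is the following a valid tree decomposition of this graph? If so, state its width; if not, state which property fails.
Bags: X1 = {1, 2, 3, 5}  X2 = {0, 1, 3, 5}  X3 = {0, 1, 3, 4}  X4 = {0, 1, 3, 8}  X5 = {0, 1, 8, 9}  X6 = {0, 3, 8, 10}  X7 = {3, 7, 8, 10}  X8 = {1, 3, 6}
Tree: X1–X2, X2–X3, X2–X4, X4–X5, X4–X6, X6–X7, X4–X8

No — edge (0,6) lies in no bag.

A tree decomposition must satisfy three properties: every vertex lies in some bag; for every edge, both endpoints lie together in some bag; and for every vertex, the bags containing it form a connected subtree. Here edge (0,6) lies in no bag, so the decomposition is invalid.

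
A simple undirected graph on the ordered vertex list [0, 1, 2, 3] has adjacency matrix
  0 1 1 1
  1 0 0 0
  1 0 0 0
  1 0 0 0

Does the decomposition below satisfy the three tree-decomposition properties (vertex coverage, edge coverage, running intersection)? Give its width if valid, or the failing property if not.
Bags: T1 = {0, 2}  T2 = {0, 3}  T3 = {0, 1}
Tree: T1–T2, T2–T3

Every vertex of G appears in some bag (union = {0, 1, 2, 3}); every edge is covered by a bag; and for each vertex v the set of bags containing v is connected in the bag tree. The decomposition is therefore valid. The largest bag has 2 vertices, so the width is 1.

Yes; width 1.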